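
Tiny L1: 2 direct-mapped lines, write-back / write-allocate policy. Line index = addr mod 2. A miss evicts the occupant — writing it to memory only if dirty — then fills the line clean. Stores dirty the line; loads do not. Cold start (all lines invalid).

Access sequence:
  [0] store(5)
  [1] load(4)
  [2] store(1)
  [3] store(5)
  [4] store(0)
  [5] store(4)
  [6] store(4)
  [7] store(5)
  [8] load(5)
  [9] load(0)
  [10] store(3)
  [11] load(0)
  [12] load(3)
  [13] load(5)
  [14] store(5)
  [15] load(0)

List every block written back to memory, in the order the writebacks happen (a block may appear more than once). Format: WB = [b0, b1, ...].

WB = [5, 1, 0, 4, 5, 3]

0: W B5 -> L1 miss  d=D]
1: R B4 -> L0 miss  d=-]
2: W B1 -> L1 miss wb->B5  d=D]
3: W B5 -> L1 miss wb->B1  d=D]
4: W B0 -> L0 miss  d=D]
5: W B4 -> L0 miss wb->B0  d=D]
6: W B4 -> L0 hit  d=D]
7: W B5 -> L1 hit  d=D]
8: R B5 -> L1 hit  d=D]
9: R B0 -> L0 miss wb->B4  d=-]
10: W B3 -> L1 miss wb->B5  d=D]
11: R B0 -> L0 hit  d=-]
12: R B3 -> L1 hit  d=D]
13: R B5 -> L1 miss wb->B3  d=-]
14: W B5 -> L1 hit  d=D]
15: R B0 -> L0 hit  d=-]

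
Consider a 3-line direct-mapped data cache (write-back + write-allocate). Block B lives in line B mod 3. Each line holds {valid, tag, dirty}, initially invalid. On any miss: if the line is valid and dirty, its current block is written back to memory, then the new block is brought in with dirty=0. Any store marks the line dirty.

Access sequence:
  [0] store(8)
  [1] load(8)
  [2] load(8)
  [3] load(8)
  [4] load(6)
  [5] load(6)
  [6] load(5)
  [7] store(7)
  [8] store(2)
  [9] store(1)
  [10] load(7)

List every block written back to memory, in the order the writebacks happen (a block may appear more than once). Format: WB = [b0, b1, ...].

0: W B8 → L2 miss [D]
1: R B8 → L2 hit [D]
2: R B8 → L2 hit [D]
3: R B8 → L2 hit [D]
4: R B6 → L0 miss [-]
5: R B6 → L0 hit [-]
6: R B5 → L2 miss wb→B8 [-]
7: W B7 → L1 miss [D]
8: W B2 → L2 miss [D]
9: W B1 → L1 miss wb→B7 [D]
10: R B7 → L1 miss wb→B1 [-]

WB = [8, 7, 1]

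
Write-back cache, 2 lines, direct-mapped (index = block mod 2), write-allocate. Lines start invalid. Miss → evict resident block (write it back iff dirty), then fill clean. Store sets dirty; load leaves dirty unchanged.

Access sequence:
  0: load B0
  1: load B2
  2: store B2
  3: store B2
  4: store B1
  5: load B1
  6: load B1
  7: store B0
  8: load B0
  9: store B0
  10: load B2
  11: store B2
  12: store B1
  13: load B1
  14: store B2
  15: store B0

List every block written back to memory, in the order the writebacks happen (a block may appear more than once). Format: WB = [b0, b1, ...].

WB = [2, 0, 2]

0: R B0 → L0 miss [-]
1: R B2 → L0 miss [-]
2: W B2 → L0 hit [D]
3: W B2 → L0 hit [D]
4: W B1 → L1 miss [D]
5: R B1 → L1 hit [D]
6: R B1 → L1 hit [D]
7: W B0 → L0 miss wb→B2 [D]
8: R B0 → L0 hit [D]
9: W B0 → L0 hit [D]
10: R B2 → L0 miss wb→B0 [-]
11: W B2 → L0 hit [D]
12: W B1 → L1 hit [D]
13: R B1 → L1 hit [D]
14: W B2 → L0 hit [D]
15: W B0 → L0 miss wb→B2 [D]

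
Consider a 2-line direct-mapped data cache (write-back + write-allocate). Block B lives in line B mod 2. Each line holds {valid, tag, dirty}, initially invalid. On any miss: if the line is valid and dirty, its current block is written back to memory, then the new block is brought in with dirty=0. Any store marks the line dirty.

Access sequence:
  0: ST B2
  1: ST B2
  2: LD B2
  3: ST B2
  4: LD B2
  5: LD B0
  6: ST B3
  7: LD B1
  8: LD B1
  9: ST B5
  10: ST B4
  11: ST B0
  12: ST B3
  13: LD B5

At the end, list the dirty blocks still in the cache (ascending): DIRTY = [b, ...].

0: W B2 -> L0 miss  d=D]
1: W B2 -> L0 hit  d=D]
2: R B2 -> L0 hit  d=D]
3: W B2 -> L0 hit  d=D]
4: R B2 -> L0 hit  d=D]
5: R B0 -> L0 miss wb->B2  d=-]
6: W B3 -> L1 miss  d=D]
7: R B1 -> L1 miss wb->B3  d=-]
8: R B1 -> L1 hit  d=-]
9: W B5 -> L1 miss  d=D]
10: W B4 -> L0 miss  d=D]
11: W B0 -> L0 miss wb->B4  d=D]
12: W B3 -> L1 miss wb->B5  d=D]
13: R B5 -> L1 miss wb->B3  d=-]

DIRTY = [0]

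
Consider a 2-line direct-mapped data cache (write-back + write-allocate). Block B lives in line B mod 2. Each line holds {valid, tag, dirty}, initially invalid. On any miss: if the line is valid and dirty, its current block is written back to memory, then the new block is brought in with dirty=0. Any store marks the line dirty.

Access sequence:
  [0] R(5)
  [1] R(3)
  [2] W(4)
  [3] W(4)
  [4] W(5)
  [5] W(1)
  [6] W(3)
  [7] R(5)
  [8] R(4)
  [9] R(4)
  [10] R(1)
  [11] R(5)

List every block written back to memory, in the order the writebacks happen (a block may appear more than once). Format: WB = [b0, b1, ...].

0: R B5 → L1 miss [-]
1: R B3 → L1 miss [-]
2: W B4 → L0 miss [D]
3: W B4 → L0 hit [D]
4: W B5 → L1 miss [D]
5: W B1 → L1 miss wb→B5 [D]
6: W B3 → L1 miss wb→B1 [D]
7: R B5 → L1 miss wb→B3 [-]
8: R B4 → L0 hit [D]
9: R B4 → L0 hit [D]
10: R B1 → L1 miss [-]
11: R B5 → L1 miss [-]

WB = [5, 1, 3]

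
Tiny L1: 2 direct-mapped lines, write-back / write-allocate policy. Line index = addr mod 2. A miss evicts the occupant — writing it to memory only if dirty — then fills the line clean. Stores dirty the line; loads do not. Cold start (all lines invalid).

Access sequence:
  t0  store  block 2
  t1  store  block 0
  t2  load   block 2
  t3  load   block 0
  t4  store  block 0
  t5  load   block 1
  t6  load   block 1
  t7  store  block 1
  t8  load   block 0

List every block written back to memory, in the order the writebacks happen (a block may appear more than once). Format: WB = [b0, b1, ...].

WB = [2, 0]

  0 | W B2 → L0 miss [D]
  1 | W B0 → L0 miss wb→B2 [D]
  2 | R B2 → L0 miss wb→B0 [-]
  3 | R B0 → L0 miss [-]
  4 | W B0 → L0 hit [D]
  5 | R B1 → L1 miss [-]
  6 | R B1 → L1 hit [-]
  7 | W B1 → L1 hit [D]
  8 | R B0 → L0 hit [D]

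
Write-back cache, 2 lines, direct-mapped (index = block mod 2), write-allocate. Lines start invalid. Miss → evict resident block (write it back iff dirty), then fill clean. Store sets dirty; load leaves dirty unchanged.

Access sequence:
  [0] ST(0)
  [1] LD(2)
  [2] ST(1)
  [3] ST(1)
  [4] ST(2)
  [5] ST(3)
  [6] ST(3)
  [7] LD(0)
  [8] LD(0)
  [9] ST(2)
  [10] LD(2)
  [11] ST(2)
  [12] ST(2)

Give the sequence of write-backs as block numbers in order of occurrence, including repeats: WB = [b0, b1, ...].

  0 | W B0 → L0 miss [D]
  1 | R B2 → L0 miss wb→B0 [-]
  2 | W B1 → L1 miss [D]
  3 | W B1 → L1 hit [D]
  4 | W B2 → L0 hit [D]
  5 | W B3 → L1 miss wb→B1 [D]
  6 | W B3 → L1 hit [D]
  7 | R B0 → L0 miss wb→B2 [-]
  8 | R B0 → L0 hit [-]
  9 | W B2 → L0 miss [D]
  10 | R B2 → L0 hit [D]
  11 | W B2 → L0 hit [D]
  12 | W B2 → L0 hit [D]

WB = [0, 1, 2]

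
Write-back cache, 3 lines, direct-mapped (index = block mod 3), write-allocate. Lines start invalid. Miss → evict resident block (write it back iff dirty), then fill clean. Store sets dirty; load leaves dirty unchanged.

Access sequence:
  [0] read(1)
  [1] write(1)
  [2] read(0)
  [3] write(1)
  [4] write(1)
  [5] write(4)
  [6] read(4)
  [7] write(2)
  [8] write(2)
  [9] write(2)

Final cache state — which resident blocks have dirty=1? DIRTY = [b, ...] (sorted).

0: R B1 → L1 miss [-]
1: W B1 → L1 hit [D]
2: R B0 → L0 miss [-]
3: W B1 → L1 hit [D]
4: W B1 → L1 hit [D]
5: W B4 → L1 miss wb→B1 [D]
6: R B4 → L1 hit [D]
7: W B2 → L2 miss [D]
8: W B2 → L2 hit [D]
9: W B2 → L2 hit [D]

DIRTY = [2, 4]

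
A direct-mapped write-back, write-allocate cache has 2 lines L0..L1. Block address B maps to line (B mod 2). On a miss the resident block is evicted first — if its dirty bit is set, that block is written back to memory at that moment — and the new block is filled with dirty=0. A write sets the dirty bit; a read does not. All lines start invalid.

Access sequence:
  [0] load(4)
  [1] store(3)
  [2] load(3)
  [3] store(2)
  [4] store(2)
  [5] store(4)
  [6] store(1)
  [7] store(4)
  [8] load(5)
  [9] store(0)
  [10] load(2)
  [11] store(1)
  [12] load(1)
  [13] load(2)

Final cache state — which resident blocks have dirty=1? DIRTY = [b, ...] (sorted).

0: R B4 -> L0 miss  d=-]
1: W B3 -> L1 miss  d=D]
2: R B3 -> L1 hit  d=D]
3: W B2 -> L0 miss  d=D]
4: W B2 -> L0 hit  d=D]
5: W B4 -> L0 miss wb->B2  d=D]
6: W B1 -> L1 miss wb->B3  d=D]
7: W B4 -> L0 hit  d=D]
8: R B5 -> L1 miss wb->B1  d=-]
9: W B0 -> L0 miss wb->B4  d=D]
10: R B2 -> L0 miss wb->B0  d=-]
11: W B1 -> L1 miss  d=D]
12: R B1 -> L1 hit  d=D]
13: R B2 -> L0 hit  d=-]

DIRTY = [1]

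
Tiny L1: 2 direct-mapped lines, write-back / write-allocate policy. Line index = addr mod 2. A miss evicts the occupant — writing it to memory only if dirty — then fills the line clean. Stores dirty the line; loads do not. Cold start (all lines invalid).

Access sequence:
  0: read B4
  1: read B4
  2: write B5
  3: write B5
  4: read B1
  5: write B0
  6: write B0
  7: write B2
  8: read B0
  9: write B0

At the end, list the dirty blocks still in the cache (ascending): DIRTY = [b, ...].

  0 | R B4 → L0 miss [-]
  1 | R B4 → L0 hit [-]
  2 | W B5 → L1 miss [D]
  3 | W B5 → L1 hit [D]
  4 | R B1 → L1 miss wb→B5 [-]
  5 | W B0 → L0 miss [D]
  6 | W B0 → L0 hit [D]
  7 | W B2 → L0 miss wb→B0 [D]
  8 | R B0 → L0 miss wb→B2 [-]
  9 | W B0 → L0 hit [D]

DIRTY = [0]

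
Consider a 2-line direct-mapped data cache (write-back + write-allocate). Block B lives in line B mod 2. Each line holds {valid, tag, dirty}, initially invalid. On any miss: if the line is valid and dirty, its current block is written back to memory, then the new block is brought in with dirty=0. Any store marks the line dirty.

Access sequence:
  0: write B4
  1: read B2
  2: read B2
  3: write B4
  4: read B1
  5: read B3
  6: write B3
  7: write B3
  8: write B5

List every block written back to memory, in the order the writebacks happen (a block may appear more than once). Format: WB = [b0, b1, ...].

WB = [4, 3]

0: W B4 -> L0 miss  d=D]
1: R B2 -> L0 miss wb->B4  d=-]
2: R B2 -> L0 hit  d=-]
3: W B4 -> L0 miss  d=D]
4: R B1 -> L1 miss  d=-]
5: R B3 -> L1 miss  d=-]
6: W B3 -> L1 hit  d=D]
7: W B3 -> L1 hit  d=D]
8: W B5 -> L1 miss wb->B3  d=D]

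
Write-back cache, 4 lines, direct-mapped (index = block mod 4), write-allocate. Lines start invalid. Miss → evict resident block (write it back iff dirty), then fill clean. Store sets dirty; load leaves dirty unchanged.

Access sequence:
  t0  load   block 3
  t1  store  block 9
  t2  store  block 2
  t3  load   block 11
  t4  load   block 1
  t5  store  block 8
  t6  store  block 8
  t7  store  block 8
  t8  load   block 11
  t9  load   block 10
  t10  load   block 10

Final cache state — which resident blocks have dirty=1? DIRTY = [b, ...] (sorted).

DIRTY = [8]

0: R B3 → L3 miss [-]
1: W B9 → L1 miss [D]
2: W B2 → L2 miss [D]
3: R B11 → L3 miss [-]
4: R B1 → L1 miss wb→B9 [-]
5: W B8 → L0 miss [D]
6: W B8 → L0 hit [D]
7: W B8 → L0 hit [D]
8: R B11 → L3 hit [-]
9: R B10 → L2 miss wb→B2 [-]
10: R B10 → L2 hit [-]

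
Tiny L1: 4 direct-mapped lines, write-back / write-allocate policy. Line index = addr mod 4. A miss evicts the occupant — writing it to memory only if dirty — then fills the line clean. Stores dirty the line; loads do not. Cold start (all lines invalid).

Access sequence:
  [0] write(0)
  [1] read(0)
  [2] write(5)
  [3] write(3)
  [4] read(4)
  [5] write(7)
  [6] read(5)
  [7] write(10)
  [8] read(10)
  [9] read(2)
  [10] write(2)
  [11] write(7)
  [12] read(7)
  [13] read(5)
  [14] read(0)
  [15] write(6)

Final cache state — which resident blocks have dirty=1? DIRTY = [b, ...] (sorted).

  0 | W B0 → L0 miss [D]
  1 | R B0 → L0 hit [D]
  2 | W B5 → L1 miss [D]
  3 | W B3 → L3 miss [D]
  4 | R B4 → L0 miss wb→B0 [-]
  5 | W B7 → L3 miss wb→B3 [D]
  6 | R B5 → L1 hit [D]
  7 | W B10 → L2 miss [D]
  8 | R B10 → L2 hit [D]
  9 | R B2 → L2 miss wb→B10 [-]
  10 | W B2 → L2 hit [D]
  11 | W B7 → L3 hit [D]
  12 | R B7 → L3 hit [D]
  13 | R B5 → L1 hit [D]
  14 | R B0 → L0 miss [-]
  15 | W B6 → L2 miss wb→B2 [D]

DIRTY = [5, 6, 7]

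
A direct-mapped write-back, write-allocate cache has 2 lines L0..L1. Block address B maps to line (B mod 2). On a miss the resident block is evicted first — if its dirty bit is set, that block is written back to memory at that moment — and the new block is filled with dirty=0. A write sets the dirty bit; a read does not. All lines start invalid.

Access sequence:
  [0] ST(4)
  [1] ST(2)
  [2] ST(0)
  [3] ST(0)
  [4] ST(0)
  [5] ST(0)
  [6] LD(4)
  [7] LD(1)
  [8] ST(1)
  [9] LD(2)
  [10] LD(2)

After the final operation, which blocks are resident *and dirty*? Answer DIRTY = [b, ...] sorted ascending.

0: W B4 → L0 miss [D]
1: W B2 → L0 miss wb→B4 [D]
2: W B0 → L0 miss wb→B2 [D]
3: W B0 → L0 hit [D]
4: W B0 → L0 hit [D]
5: W B0 → L0 hit [D]
6: R B4 → L0 miss wb→B0 [-]
7: R B1 → L1 miss [-]
8: W B1 → L1 hit [D]
9: R B2 → L0 miss [-]
10: R B2 → L0 hit [-]

DIRTY = [1]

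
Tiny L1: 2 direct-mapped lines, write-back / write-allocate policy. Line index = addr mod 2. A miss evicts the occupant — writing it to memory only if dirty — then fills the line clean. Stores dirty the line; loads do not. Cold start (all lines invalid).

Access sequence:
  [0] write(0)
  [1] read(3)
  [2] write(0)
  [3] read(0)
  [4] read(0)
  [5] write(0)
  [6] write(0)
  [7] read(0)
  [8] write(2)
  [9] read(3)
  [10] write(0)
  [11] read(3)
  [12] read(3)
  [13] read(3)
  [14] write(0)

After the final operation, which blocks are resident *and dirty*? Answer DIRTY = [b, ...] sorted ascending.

0: W B0 → L0 miss [D]
1: R B3 → L1 miss [-]
2: W B0 → L0 hit [D]
3: R B0 → L0 hit [D]
4: R B0 → L0 hit [D]
5: W B0 → L0 hit [D]
6: W B0 → L0 hit [D]
7: R B0 → L0 hit [D]
8: W B2 → L0 miss wb→B0 [D]
9: R B3 → L1 hit [-]
10: W B0 → L0 miss wb→B2 [D]
11: R B3 → L1 hit [-]
12: R B3 → L1 hit [-]
13: R B3 → L1 hit [-]
14: W B0 → L0 hit [D]

DIRTY = [0]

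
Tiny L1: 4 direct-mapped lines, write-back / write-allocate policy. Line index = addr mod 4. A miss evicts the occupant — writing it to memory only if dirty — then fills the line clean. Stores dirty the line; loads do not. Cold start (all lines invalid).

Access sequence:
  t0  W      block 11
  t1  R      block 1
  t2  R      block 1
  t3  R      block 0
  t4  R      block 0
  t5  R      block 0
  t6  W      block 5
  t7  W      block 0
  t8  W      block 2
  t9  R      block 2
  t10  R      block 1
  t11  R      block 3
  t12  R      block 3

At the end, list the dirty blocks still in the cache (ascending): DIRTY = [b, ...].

  0 | W B11 → L3 miss [D]
  1 | R B1 → L1 miss [-]
  2 | R B1 → L1 hit [-]
  3 | R B0 → L0 miss [-]
  4 | R B0 → L0 hit [-]
  5 | R B0 → L0 hit [-]
  6 | W B5 → L1 miss [D]
  7 | W B0 → L0 hit [D]
  8 | W B2 → L2 miss [D]
  9 | R B2 → L2 hit [D]
  10 | R B1 → L1 miss wb→B5 [-]
  11 | R B3 → L3 miss wb→B11 [-]
  12 | R B3 → L3 hit [-]

DIRTY = [0, 2]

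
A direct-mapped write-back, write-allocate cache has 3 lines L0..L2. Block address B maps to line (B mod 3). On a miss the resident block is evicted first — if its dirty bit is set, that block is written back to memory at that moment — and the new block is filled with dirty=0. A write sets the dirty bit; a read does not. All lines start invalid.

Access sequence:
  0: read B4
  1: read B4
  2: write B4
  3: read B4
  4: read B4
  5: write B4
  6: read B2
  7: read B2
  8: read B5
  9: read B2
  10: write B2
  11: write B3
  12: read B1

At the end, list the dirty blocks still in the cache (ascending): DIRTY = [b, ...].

  0 | R B4 → L1 miss [-]
  1 | R B4 → L1 hit [-]
  2 | W B4 → L1 hit [D]
  3 | R B4 → L1 hit [D]
  4 | R B4 → L1 hit [D]
  5 | W B4 → L1 hit [D]
  6 | R B2 → L2 miss [-]
  7 | R B2 → L2 hit [-]
  8 | R B5 → L2 miss [-]
  9 | R B2 → L2 miss [-]
  10 | W B2 → L2 hit [D]
  11 | W B3 → L0 miss [D]
  12 | R B1 → L1 miss wb→B4 [-]

DIRTY = [2, 3]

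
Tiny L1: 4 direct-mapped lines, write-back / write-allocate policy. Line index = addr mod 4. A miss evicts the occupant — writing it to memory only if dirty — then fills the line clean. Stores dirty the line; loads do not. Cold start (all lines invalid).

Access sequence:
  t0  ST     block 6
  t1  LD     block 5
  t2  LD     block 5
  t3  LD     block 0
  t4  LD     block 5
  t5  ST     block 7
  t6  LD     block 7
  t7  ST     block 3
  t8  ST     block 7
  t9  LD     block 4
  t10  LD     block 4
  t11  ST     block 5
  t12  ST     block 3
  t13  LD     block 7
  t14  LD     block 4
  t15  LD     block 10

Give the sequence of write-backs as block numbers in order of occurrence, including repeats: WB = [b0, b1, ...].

WB = [7, 3, 7, 3, 6]

0: W B6 → L2 miss [D]
1: R B5 → L1 miss [-]
2: R B5 → L1 hit [-]
3: R B0 → L0 miss [-]
4: R B5 → L1 hit [-]
5: W B7 → L3 miss [D]
6: R B7 → L3 hit [D]
7: W B3 → L3 miss wb→B7 [D]
8: W B7 → L3 miss wb→B3 [D]
9: R B4 → L0 miss [-]
10: R B4 → L0 hit [-]
11: W B5 → L1 hit [D]
12: W B3 → L3 miss wb→B7 [D]
13: R B7 → L3 miss wb→B3 [-]
14: R B4 → L0 hit [-]
15: R B10 → L2 miss wb→B6 [-]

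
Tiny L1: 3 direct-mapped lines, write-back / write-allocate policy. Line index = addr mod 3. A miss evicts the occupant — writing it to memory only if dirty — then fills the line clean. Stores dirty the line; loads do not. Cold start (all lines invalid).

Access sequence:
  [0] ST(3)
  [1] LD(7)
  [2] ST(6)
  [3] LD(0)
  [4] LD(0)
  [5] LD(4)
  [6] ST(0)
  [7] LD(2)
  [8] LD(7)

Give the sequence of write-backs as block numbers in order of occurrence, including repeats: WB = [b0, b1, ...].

WB = [3, 6]

0: W B3 -> L0 miss  d=D]
1: R B7 -> L1 miss  d=-]
2: W B6 -> L0 miss wb->B3  d=D]
3: R B0 -> L0 miss wb->B6  d=-]
4: R B0 -> L0 hit  d=-]
5: R B4 -> L1 miss  d=-]
6: W B0 -> L0 hit  d=D]
7: R B2 -> L2 miss  d=-]
8: R B7 -> L1 miss  d=-]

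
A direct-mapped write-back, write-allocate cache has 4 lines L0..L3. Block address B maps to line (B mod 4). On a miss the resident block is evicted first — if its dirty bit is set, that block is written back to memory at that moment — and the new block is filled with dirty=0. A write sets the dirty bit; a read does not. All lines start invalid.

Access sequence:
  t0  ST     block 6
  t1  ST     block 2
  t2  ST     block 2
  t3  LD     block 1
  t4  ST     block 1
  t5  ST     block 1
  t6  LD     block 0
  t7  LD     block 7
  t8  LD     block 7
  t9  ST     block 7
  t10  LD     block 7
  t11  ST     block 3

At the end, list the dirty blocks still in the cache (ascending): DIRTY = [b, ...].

0: W B6 → L2 miss [D]
1: W B2 → L2 miss wb→B6 [D]
2: W B2 → L2 hit [D]
3: R B1 → L1 miss [-]
4: W B1 → L1 hit [D]
5: W B1 → L1 hit [D]
6: R B0 → L0 miss [-]
7: R B7 → L3 miss [-]
8: R B7 → L3 hit [-]
9: W B7 → L3 hit [D]
10: R B7 → L3 hit [D]
11: W B3 → L3 miss wb→B7 [D]

DIRTY = [1, 2, 3]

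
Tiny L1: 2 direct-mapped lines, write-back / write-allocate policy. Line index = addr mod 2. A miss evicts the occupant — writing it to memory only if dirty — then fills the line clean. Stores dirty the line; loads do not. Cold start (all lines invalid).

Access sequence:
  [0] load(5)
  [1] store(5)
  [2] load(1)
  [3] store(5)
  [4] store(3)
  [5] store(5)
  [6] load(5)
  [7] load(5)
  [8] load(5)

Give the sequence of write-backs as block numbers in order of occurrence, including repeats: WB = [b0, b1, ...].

0: R B5 → L1 miss [-]
1: W B5 → L1 hit [D]
2: R B1 → L1 miss wb→B5 [-]
3: W B5 → L1 miss [D]
4: W B3 → L1 miss wb→B5 [D]
5: W B5 → L1 miss wb→B3 [D]
6: R B5 → L1 hit [D]
7: R B5 → L1 hit [D]
8: R B5 → L1 hit [D]

WB = [5, 5, 3]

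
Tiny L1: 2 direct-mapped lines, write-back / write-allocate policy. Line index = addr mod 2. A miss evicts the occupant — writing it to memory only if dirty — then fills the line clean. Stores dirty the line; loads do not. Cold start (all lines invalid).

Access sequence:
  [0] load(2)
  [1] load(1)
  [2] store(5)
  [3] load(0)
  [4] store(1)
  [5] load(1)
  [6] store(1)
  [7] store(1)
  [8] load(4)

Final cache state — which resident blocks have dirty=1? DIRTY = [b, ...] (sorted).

DIRTY = [1]

0: R B2 → L0 miss [-]
1: R B1 → L1 miss [-]
2: W B5 → L1 miss [D]
3: R B0 → L0 miss [-]
4: W B1 → L1 miss wb→B5 [D]
5: R B1 → L1 hit [D]
6: W B1 → L1 hit [D]
7: W B1 → L1 hit [D]
8: R B4 → L0 miss [-]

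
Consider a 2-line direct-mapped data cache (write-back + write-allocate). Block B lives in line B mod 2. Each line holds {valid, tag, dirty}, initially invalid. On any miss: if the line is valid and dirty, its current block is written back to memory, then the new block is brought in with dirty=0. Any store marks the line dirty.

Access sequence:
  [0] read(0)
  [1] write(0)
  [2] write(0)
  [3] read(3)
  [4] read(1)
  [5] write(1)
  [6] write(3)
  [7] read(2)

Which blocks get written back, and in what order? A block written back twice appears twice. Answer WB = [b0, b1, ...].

0: R B0 -> L0 miss  d=-]
1: W B0 -> L0 hit  d=D]
2: W B0 -> L0 hit  d=D]
3: R B3 -> L1 miss  d=-]
4: R B1 -> L1 miss  d=-]
5: W B1 -> L1 hit  d=D]
6: W B3 -> L1 miss wb->B1  d=D]
7: R B2 -> L0 miss wb->B0  d=-]

WB = [1, 0]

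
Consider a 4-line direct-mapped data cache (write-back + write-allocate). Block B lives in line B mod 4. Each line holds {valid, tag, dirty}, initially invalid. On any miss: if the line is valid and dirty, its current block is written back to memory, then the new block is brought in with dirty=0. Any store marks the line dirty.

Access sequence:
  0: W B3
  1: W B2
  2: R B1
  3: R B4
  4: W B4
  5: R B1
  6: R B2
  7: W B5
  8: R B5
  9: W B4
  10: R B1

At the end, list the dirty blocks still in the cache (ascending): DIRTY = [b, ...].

DIRTY = [2, 3, 4]

0: W B3 -> L3 miss  d=D]
1: W B2 -> L2 miss  d=D]
2: R B1 -> L1 miss  d=-]
3: R B4 -> L0 miss  d=-]
4: W B4 -> L0 hit  d=D]
5: R B1 -> L1 hit  d=-]
6: R B2 -> L2 hit  d=D]
7: W B5 -> L1 miss  d=D]
8: R B5 -> L1 hit  d=D]
9: W B4 -> L0 hit  d=D]
10: R B1 -> L1 miss wb->B5  d=-]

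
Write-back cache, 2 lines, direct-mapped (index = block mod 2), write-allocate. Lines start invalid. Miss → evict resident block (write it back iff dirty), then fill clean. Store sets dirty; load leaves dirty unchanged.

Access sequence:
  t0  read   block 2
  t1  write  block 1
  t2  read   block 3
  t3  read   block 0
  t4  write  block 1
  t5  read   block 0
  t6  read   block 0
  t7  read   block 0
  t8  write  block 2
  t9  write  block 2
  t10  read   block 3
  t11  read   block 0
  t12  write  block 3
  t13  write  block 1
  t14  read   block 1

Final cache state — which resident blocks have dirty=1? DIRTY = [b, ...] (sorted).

DIRTY = [1]

0: R B2 -> L0 miss  d=-]
1: W B1 -> L1 miss  d=D]
2: R B3 -> L1 miss wb->B1  d=-]
3: R B0 -> L0 miss  d=-]
4: W B1 -> L1 miss  d=D]
5: R B0 -> L0 hit  d=-]
6: R B0 -> L0 hit  d=-]
7: R B0 -> L0 hit  d=-]
8: W B2 -> L0 miss  d=D]
9: W B2 -> L0 hit  d=D]
10: R B3 -> L1 miss wb->B1  d=-]
11: R B0 -> L0 miss wb->B2  d=-]
12: W B3 -> L1 hit  d=D]
13: W B1 -> L1 miss wb->B3  d=D]
14: R B1 -> L1 hit  d=D]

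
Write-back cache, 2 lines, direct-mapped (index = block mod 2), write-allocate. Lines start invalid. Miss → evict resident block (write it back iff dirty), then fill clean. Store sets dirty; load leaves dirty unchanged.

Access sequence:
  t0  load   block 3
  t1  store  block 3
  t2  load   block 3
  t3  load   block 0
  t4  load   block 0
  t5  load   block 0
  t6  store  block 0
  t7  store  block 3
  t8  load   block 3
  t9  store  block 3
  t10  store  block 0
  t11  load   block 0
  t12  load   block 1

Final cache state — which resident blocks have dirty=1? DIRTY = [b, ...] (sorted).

  0 | R B3 → L1 miss [-]
  1 | W B3 → L1 hit [D]
  2 | R B3 → L1 hit [D]
  3 | R B0 → L0 miss [-]
  4 | R B0 → L0 hit [-]
  5 | R B0 → L0 hit [-]
  6 | W B0 → L0 hit [D]
  7 | W B3 → L1 hit [D]
  8 | R B3 → L1 hit [D]
  9 | W B3 → L1 hit [D]
  10 | W B0 → L0 hit [D]
  11 | R B0 → L0 hit [D]
  12 | R B1 → L1 miss wb→B3 [-]

DIRTY = [0]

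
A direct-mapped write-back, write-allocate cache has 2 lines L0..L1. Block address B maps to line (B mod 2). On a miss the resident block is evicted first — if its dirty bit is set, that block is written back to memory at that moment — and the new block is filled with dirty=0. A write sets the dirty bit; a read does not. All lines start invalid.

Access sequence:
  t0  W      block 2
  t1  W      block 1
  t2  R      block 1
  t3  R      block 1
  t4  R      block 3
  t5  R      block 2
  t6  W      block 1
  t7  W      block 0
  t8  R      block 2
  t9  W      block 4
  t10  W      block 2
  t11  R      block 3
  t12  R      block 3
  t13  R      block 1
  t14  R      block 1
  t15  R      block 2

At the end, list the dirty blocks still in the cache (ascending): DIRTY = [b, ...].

  0 | W B2 → L0 miss [D]
  1 | W B1 → L1 miss [D]
  2 | R B1 → L1 hit [D]
  3 | R B1 → L1 hit [D]
  4 | R B3 → L1 miss wb→B1 [-]
  5 | R B2 → L0 hit [D]
  6 | W B1 → L1 miss [D]
  7 | W B0 → L0 miss wb→B2 [D]
  8 | R B2 → L0 miss wb→B0 [-]
  9 | W B4 → L0 miss [D]
  10 | W B2 → L0 miss wb→B4 [D]
  11 | R B3 → L1 miss wb→B1 [-]
  12 | R B3 → L1 hit [-]
  13 | R B1 → L1 miss [-]
  14 | R B1 → L1 hit [-]
  15 | R B2 → L0 hit [D]

DIRTY = [2]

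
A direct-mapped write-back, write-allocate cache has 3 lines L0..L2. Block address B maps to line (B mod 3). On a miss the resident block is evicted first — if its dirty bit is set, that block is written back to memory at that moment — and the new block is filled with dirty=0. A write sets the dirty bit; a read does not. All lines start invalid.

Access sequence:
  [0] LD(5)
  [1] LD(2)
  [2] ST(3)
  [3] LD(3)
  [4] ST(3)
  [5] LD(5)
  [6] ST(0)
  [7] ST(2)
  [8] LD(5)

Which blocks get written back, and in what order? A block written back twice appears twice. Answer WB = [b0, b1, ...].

  0 | R B5 → L2 miss [-]
  1 | R B2 → L2 miss [-]
  2 | W B3 → L0 miss [D]
  3 | R B3 → L0 hit [D]
  4 | W B3 → L0 hit [D]
  5 | R B5 → L2 miss [-]
  6 | W B0 → L0 miss wb→B3 [D]
  7 | W B2 → L2 miss [D]
  8 | R B5 → L2 miss wb→B2 [-]

WB = [3, 2]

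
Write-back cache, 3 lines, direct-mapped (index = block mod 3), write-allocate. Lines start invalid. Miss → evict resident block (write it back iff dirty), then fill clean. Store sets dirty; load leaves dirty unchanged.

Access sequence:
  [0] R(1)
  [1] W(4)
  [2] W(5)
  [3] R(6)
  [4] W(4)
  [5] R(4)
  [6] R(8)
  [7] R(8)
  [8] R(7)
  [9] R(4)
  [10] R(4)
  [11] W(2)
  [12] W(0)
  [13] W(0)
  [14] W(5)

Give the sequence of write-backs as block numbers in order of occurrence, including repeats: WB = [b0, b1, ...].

WB = [5, 4, 2]

0: R B1 → L1 miss [-]
1: W B4 → L1 miss [D]
2: W B5 → L2 miss [D]
3: R B6 → L0 miss [-]
4: W B4 → L1 hit [D]
5: R B4 → L1 hit [D]
6: R B8 → L2 miss wb→B5 [-]
7: R B8 → L2 hit [-]
8: R B7 → L1 miss wb→B4 [-]
9: R B4 → L1 miss [-]
10: R B4 → L1 hit [-]
11: W B2 → L2 miss [D]
12: W B0 → L0 miss [D]
13: W B0 → L0 hit [D]
14: W B5 → L2 miss wb→B2 [D]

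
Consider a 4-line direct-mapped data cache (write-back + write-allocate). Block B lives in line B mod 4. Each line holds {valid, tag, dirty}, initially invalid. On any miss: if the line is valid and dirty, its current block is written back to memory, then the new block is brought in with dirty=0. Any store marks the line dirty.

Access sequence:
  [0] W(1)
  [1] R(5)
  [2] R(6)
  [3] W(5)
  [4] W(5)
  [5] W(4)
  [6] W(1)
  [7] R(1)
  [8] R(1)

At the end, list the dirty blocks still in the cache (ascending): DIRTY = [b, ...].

DIRTY = [1, 4]

  0 | W B1 → L1 miss [D]
  1 | R B5 → L1 miss wb→B1 [-]
  2 | R B6 → L2 miss [-]
  3 | W B5 → L1 hit [D]
  4 | W B5 → L1 hit [D]
  5 | W B4 → L0 miss [D]
  6 | W B1 → L1 miss wb→B5 [D]
  7 | R B1 → L1 hit [D]
  8 | R B1 → L1 hit [D]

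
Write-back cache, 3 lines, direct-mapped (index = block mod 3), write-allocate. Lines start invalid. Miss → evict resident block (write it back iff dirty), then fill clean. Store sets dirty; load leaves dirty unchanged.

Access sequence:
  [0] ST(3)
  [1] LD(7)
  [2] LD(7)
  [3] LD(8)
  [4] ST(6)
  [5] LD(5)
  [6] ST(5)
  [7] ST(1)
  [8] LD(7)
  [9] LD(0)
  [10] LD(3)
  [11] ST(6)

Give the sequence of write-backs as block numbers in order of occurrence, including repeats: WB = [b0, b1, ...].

WB = [3, 1, 6]

0: W B3 → L0 miss [D]
1: R B7 → L1 miss [-]
2: R B7 → L1 hit [-]
3: R B8 → L2 miss [-]
4: W B6 → L0 miss wb→B3 [D]
5: R B5 → L2 miss [-]
6: W B5 → L2 hit [D]
7: W B1 → L1 miss [D]
8: R B7 → L1 miss wb→B1 [-]
9: R B0 → L0 miss wb→B6 [-]
10: R B3 → L0 miss [-]
11: W B6 → L0 miss [D]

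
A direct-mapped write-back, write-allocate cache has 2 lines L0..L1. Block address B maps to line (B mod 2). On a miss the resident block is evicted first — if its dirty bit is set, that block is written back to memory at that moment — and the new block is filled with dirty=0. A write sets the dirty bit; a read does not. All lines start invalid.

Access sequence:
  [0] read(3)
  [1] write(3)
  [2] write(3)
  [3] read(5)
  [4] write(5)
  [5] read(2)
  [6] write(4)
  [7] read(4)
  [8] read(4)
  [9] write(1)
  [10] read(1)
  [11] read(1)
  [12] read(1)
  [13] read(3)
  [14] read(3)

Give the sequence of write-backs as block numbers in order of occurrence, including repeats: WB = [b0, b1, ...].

WB = [3, 5, 1]

0: R B3 -> L1 miss  d=-]
1: W B3 -> L1 hit  d=D]
2: W B3 -> L1 hit  d=D]
3: R B5 -> L1 miss wb->B3  d=-]
4: W B5 -> L1 hit  d=D]
5: R B2 -> L0 miss  d=-]
6: W B4 -> L0 miss  d=D]
7: R B4 -> L0 hit  d=D]
8: R B4 -> L0 hit  d=D]
9: W B1 -> L1 miss wb->B5  d=D]
10: R B1 -> L1 hit  d=D]
11: R B1 -> L1 hit  d=D]
12: R B1 -> L1 hit  d=D]
13: R B3 -> L1 miss wb->B1  d=-]
14: R B3 -> L1 hit  d=-]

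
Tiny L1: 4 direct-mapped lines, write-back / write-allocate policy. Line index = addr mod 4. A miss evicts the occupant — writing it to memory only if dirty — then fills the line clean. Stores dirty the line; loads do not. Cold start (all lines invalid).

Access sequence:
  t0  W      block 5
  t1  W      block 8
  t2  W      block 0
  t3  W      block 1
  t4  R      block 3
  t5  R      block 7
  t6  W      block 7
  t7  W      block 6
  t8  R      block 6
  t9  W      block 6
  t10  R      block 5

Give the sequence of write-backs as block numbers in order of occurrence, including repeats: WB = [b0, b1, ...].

0: W B5 → L1 miss [D]
1: W B8 → L0 miss [D]
2: W B0 → L0 miss wb→B8 [D]
3: W B1 → L1 miss wb→B5 [D]
4: R B3 → L3 miss [-]
5: R B7 → L3 miss [-]
6: W B7 → L3 hit [D]
7: W B6 → L2 miss [D]
8: R B6 → L2 hit [D]
9: W B6 → L2 hit [D]
10: R B5 → L1 miss wb→B1 [-]

WB = [8, 5, 1]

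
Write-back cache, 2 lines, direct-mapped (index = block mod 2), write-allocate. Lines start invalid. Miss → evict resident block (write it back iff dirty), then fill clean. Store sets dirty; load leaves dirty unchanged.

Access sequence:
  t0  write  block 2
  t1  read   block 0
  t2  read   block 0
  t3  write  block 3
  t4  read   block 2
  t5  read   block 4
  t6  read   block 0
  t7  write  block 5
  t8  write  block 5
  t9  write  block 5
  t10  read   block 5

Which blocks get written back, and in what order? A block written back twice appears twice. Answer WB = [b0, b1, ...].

0: W B2 → L0 miss [D]
1: R B0 → L0 miss wb→B2 [-]
2: R B0 → L0 hit [-]
3: W B3 → L1 miss [D]
4: R B2 → L0 miss [-]
5: R B4 → L0 miss [-]
6: R B0 → L0 miss [-]
7: W B5 → L1 miss wb→B3 [D]
8: W B5 → L1 hit [D]
9: W B5 → L1 hit [D]
10: R B5 → L1 hit [D]

WB = [2, 3]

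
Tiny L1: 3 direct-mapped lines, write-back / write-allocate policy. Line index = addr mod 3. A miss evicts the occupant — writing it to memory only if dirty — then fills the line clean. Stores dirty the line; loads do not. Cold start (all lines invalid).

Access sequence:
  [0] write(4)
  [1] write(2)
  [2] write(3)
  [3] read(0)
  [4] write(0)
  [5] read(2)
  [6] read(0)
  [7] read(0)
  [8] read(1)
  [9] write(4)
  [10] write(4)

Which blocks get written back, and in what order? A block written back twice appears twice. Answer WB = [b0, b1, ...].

0: W B4 → L1 miss [D]
1: W B2 → L2 miss [D]
2: W B3 → L0 miss [D]
3: R B0 → L0 miss wb→B3 [-]
4: W B0 → L0 hit [D]
5: R B2 → L2 hit [D]
6: R B0 → L0 hit [D]
7: R B0 → L0 hit [D]
8: R B1 → L1 miss wb→B4 [-]
9: W B4 → L1 miss [D]
10: W B4 → L1 hit [D]

WB = [3, 4]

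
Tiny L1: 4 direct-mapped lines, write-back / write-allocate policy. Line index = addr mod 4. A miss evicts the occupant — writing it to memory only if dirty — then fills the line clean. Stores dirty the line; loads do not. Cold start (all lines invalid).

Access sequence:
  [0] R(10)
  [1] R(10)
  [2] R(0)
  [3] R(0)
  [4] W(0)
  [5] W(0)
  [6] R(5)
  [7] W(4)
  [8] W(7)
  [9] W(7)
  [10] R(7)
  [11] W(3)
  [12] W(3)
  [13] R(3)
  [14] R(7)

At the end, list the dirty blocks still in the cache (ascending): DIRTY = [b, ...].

DIRTY = [4]

0: R B10 → L2 miss [-]
1: R B10 → L2 hit [-]
2: R B0 → L0 miss [-]
3: R B0 → L0 hit [-]
4: W B0 → L0 hit [D]
5: W B0 → L0 hit [D]
6: R B5 → L1 miss [-]
7: W B4 → L0 miss wb→B0 [D]
8: W B7 → L3 miss [D]
9: W B7 → L3 hit [D]
10: R B7 → L3 hit [D]
11: W B3 → L3 miss wb→B7 [D]
12: W B3 → L3 hit [D]
13: R B3 → L3 hit [D]
14: R B7 → L3 miss wb→B3 [-]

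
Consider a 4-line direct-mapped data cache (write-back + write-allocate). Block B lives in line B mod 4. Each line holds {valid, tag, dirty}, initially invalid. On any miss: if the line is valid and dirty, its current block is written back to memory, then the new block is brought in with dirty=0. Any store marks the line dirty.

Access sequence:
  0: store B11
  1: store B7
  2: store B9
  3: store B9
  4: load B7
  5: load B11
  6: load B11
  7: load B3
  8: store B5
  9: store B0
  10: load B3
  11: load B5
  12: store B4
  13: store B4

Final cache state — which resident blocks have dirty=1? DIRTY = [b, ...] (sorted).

0: W B11 → L3 miss [D]
1: W B7 → L3 miss wb→B11 [D]
2: W B9 → L1 miss [D]
3: W B9 → L1 hit [D]
4: R B7 → L3 hit [D]
5: R B11 → L3 miss wb→B7 [-]
6: R B11 → L3 hit [-]
7: R B3 → L3 miss [-]
8: W B5 → L1 miss wb→B9 [D]
9: W B0 → L0 miss [D]
10: R B3 → L3 hit [-]
11: R B5 → L1 hit [D]
12: W B4 → L0 miss wb→B0 [D]
13: W B4 → L0 hit [D]

DIRTY = [4, 5]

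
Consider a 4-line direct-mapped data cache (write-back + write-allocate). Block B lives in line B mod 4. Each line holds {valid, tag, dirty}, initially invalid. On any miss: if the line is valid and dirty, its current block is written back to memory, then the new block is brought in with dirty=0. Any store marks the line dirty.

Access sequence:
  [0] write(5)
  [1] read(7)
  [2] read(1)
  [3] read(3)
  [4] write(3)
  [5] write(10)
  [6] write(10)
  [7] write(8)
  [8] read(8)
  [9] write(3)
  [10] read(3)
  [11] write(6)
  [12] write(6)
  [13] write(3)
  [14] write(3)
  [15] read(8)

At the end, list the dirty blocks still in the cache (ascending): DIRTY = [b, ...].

  0 | W B5 → L1 miss [D]
  1 | R B7 → L3 miss [-]
  2 | R B1 → L1 miss wb→B5 [-]
  3 | R B3 → L3 miss [-]
  4 | W B3 → L3 hit [D]
  5 | W B10 → L2 miss [D]
  6 | W B10 → L2 hit [D]
  7 | W B8 → L0 miss [D]
  8 | R B8 → L0 hit [D]
  9 | W B3 → L3 hit [D]
  10 | R B3 → L3 hit [D]
  11 | W B6 → L2 miss wb→B10 [D]
  12 | W B6 → L2 hit [D]
  13 | W B3 → L3 hit [D]
  14 | W B3 → L3 hit [D]
  15 | R B8 → L0 hit [D]

DIRTY = [3, 6, 8]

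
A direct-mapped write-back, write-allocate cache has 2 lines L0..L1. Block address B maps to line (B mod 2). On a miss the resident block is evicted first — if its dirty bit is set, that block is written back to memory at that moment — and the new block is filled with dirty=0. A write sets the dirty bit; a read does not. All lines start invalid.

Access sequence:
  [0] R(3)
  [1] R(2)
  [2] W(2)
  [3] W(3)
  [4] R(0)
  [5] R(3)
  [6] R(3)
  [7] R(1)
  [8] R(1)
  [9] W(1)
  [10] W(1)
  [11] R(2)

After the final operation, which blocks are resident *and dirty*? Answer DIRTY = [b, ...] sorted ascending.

  0 | R B3 → L1 miss [-]
  1 | R B2 → L0 miss [-]
  2 | W B2 → L0 hit [D]
  3 | W B3 → L1 hit [D]
  4 | R B0 → L0 miss wb→B2 [-]
  5 | R B3 → L1 hit [D]
  6 | R B3 → L1 hit [D]
  7 | R B1 → L1 miss wb→B3 [-]
  8 | R B1 → L1 hit [-]
  9 | W B1 → L1 hit [D]
  10 | W B1 → L1 hit [D]
  11 | R B2 → L0 miss [-]

DIRTY = [1]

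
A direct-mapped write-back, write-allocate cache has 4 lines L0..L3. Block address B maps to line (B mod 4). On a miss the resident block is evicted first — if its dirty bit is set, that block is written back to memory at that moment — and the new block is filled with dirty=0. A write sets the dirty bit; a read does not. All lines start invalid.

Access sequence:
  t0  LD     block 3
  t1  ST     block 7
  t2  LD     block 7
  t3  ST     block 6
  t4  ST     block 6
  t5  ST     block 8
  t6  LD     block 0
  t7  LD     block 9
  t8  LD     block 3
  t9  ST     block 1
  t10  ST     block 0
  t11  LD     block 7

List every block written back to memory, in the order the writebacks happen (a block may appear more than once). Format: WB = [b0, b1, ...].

0: R B3 → L3 miss [-]
1: W B7 → L3 miss [D]
2: R B7 → L3 hit [D]
3: W B6 → L2 miss [D]
4: W B6 → L2 hit [D]
5: W B8 → L0 miss [D]
6: R B0 → L0 miss wb→B8 [-]
7: R B9 → L1 miss [-]
8: R B3 → L3 miss wb→B7 [-]
9: W B1 → L1 miss [D]
10: W B0 → L0 hit [D]
11: R B7 → L3 miss [-]

WB = [8, 7]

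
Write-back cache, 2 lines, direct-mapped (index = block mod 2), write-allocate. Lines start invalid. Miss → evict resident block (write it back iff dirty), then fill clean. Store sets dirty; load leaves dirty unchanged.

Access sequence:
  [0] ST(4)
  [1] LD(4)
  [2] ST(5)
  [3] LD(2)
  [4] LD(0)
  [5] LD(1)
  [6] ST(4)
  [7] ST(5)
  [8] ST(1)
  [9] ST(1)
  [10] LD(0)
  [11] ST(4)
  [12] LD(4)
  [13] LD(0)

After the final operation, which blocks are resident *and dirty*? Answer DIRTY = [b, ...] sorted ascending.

  0 | W B4 → L0 miss [D]
  1 | R B4 → L0 hit [D]
  2 | W B5 → L1 miss [D]
  3 | R B2 → L0 miss wb→B4 [-]
  4 | R B0 → L0 miss [-]
  5 | R B1 → L1 miss wb→B5 [-]
  6 | W B4 → L0 miss [D]
  7 | W B5 → L1 miss [D]
  8 | W B1 → L1 miss wb→B5 [D]
  9 | W B1 → L1 hit [D]
  10 | R B0 → L0 miss wb→B4 [-]
  11 | W B4 → L0 miss [D]
  12 | R B4 → L0 hit [D]
  13 | R B0 → L0 miss wb→B4 [-]

DIRTY = [1]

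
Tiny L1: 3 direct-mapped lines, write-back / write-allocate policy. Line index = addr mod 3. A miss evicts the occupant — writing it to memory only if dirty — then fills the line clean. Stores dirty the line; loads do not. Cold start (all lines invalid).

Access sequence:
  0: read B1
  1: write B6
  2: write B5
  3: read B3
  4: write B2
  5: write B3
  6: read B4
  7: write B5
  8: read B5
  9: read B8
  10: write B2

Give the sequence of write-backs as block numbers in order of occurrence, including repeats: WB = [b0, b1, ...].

0: R B1 → L1 miss [-]
1: W B6 → L0 miss [D]
2: W B5 → L2 miss [D]
3: R B3 → L0 miss wb→B6 [-]
4: W B2 → L2 miss wb→B5 [D]
5: W B3 → L0 hit [D]
6: R B4 → L1 miss [-]
7: W B5 → L2 miss wb→B2 [D]
8: R B5 → L2 hit [D]
9: R B8 → L2 miss wb→B5 [-]
10: W B2 → L2 miss [D]

WB = [6, 5, 2, 5]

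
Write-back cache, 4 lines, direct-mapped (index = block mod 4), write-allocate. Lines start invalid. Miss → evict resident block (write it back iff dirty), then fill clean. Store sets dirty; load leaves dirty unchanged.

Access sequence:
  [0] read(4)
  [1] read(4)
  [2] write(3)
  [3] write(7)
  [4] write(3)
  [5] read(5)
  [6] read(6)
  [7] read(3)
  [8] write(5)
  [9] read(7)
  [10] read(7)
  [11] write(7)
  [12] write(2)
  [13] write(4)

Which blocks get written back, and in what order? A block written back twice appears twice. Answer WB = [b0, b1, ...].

WB = [3, 7, 3]

  0 | R B4 → L0 miss [-]
  1 | R B4 → L0 hit [-]
  2 | W B3 → L3 miss [D]
  3 | W B7 → L3 miss wb→B3 [D]
  4 | W B3 → L3 miss wb→B7 [D]
  5 | R B5 → L1 miss [-]
  6 | R B6 → L2 miss [-]
  7 | R B3 → L3 hit [D]
  8 | W B5 → L1 hit [D]
  9 | R B7 → L3 miss wb→B3 [-]
  10 | R B7 → L3 hit [-]
  11 | W B7 → L3 hit [D]
  12 | W B2 → L2 miss [D]
  13 | W B4 → L0 hit [D]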